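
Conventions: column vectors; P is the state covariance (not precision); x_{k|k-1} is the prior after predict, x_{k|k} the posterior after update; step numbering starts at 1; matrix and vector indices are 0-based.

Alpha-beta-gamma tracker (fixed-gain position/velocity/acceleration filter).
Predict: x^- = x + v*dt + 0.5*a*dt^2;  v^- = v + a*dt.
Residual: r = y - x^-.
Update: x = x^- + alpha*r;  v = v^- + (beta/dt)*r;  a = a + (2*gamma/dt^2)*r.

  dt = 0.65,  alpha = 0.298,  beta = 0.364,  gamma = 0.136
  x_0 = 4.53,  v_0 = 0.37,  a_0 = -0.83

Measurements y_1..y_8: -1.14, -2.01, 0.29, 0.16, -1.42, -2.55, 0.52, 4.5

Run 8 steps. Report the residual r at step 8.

step 1: x_pred=4.5952  r=-5.7352  x^+=2.8861  v^+=-3.3812  a^+=-4.5222
step 2: x_pred=-0.2670  r=-1.7430  x^+=-0.7864  v^+=-7.2967  a^+=-5.6443
step 3: x_pred=-6.7216  r=7.0116  x^+=-4.6322  v^+=-7.0390  a^+=-1.1303
step 4: x_pred=-9.4463  r=9.6063  x^+=-6.5836  v^+=-2.3942  a^+=5.0541
step 5: x_pred=-7.0722  r=5.6522  x^+=-5.3878  v^+=4.0562  a^+=8.6929
step 6: x_pred=-0.9149  r=-1.6351  x^+=-1.4022  v^+=8.7909  a^+=7.6403
step 7: x_pred=5.9259  r=-5.4059  x^+=4.3150  v^+=10.7298  a^+=4.1600
step 8: x_pred=12.1681  r=-7.6681  x^+=9.8830  v^+=9.1396  a^+=-0.7766

resid = -7.6681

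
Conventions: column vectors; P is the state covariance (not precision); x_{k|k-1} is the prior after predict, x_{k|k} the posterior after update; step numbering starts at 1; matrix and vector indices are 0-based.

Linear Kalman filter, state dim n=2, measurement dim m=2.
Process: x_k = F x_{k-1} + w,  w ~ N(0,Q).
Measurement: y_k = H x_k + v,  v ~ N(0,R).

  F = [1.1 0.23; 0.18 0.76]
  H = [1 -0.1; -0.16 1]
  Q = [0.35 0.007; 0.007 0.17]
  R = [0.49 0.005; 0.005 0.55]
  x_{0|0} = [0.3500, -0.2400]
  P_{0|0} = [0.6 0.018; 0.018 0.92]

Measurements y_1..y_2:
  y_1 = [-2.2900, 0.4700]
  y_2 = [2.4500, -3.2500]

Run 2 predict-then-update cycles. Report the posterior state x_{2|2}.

x_post = [0.7497, -1.0903]

step 1: x^-=[0.3298, -0.1194]  P^-=[1.1338 0.3024; 0.3024 0.7258]  S=[1.5706 0.0583; 0.0583 1.2080]  K=[0.7002 0.0664; 0.1258 0.5547]  nu=[-2.6317, 0.6422]  x^+=[-1.4702, -0.0942]  P^+=[0.3531 0.0965; 0.0965 0.3211]
step 2: x^-=[-1.6389, -0.3362]  P^-=[0.8430 0.2177; 0.2177 0.3933]  S=[1.2934 0.0520; 0.0520 0.8952]  K=[0.6327 0.0558; 0.1221 0.3934]  nu=[4.0553, -3.1760]  x^+=[0.7497, -1.0903]  P^+=[0.3188 0.0849; 0.0849 0.2305]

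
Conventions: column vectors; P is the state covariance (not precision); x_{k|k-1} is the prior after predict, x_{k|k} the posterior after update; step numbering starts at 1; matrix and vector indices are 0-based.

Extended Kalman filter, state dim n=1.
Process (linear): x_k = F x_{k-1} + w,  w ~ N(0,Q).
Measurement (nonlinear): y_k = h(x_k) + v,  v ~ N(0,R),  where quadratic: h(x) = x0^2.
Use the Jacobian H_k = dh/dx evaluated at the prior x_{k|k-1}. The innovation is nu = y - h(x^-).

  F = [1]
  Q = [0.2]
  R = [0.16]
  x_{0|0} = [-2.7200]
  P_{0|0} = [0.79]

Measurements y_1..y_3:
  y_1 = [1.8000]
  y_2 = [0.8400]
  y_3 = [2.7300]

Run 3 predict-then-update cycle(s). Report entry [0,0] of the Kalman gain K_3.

K[0,0] = -0.3848

step 1: x^-=[-2.7200]  P^-=[0.9900]  H_jac=[-5.4400]  S=[29.4577]  K=[-0.1828]  nu=[-5.5984]  x^+=[-1.6965]  P^+=[0.0054]
step 2: x^-=[-1.6965]  P^-=[0.2054]  H_jac=[-3.3929]  S=[2.5243]  K=[-0.2760]  nu=[-2.0380]  x^+=[-1.1339]  P^+=[0.0130]
step 3: x^-=[-1.1339]  P^-=[0.2130]  H_jac=[-2.2678]  S=[1.2555]  K=[-0.3848]  nu=[1.4443]  x^+=[-1.6896]  P^+=[0.0271]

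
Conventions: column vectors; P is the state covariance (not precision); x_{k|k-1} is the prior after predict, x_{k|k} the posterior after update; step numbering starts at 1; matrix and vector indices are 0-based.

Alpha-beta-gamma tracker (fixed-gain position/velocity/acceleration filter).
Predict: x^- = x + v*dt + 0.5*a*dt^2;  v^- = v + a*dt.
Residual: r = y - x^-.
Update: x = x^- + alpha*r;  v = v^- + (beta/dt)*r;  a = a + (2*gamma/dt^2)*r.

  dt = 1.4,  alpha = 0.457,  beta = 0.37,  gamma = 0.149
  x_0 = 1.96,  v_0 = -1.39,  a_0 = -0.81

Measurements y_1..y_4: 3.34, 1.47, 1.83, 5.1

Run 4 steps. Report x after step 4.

step 1: x_pred=-0.7798  r=4.1198  x^+=1.1029  v^+=-1.4352  a^+=-0.1836
step 2: x_pred=-1.0863  r=2.5563  x^+=0.0819  v^+=-1.0167  a^+=0.2050
step 3: x_pred=-1.1405  r=2.9705  x^+=0.2170  v^+=0.0554  a^+=0.6567
step 4: x_pred=0.9382  r=4.1618  x^+=2.8401  v^+=2.0747  a^+=1.2894

x_post = 2.8401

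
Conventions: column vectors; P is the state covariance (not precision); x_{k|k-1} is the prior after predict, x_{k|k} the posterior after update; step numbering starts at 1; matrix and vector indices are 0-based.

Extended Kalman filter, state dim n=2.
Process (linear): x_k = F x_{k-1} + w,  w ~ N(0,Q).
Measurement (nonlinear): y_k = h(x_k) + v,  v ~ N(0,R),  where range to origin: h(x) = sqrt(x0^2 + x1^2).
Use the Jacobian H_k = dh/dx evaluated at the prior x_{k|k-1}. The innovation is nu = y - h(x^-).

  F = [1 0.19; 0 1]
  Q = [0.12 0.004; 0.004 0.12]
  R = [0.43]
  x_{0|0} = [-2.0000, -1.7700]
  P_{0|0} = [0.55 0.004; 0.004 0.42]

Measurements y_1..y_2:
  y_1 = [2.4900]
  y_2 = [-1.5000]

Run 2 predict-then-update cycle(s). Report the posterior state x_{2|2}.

x_post = [-0.5905, -0.3128]

step 1: x^-=[-2.3363, -1.7700]  P^-=[0.6867 0.0878; 0.0878 0.5400]  H_jac=[-0.7971 -0.6039]  S=[1.1477]  K=[-0.5231; -0.3451]  nu=[-0.4411]  x^+=[-2.1056, -1.6178]  P^+=[0.3726 -0.1194; -0.1194 0.4033]
step 2: x^-=[-2.4130, -1.6178]  P^-=[0.4618 -0.0388; -0.0388 0.5233]  H_jac=[-0.8306 -0.5569]  S=[0.8750]  K=[-0.4137; -0.2963]  nu=[-4.4051]  x^+=[-0.5905, -0.3128]  P^+=[0.3121 -0.1460; -0.1460 0.4465]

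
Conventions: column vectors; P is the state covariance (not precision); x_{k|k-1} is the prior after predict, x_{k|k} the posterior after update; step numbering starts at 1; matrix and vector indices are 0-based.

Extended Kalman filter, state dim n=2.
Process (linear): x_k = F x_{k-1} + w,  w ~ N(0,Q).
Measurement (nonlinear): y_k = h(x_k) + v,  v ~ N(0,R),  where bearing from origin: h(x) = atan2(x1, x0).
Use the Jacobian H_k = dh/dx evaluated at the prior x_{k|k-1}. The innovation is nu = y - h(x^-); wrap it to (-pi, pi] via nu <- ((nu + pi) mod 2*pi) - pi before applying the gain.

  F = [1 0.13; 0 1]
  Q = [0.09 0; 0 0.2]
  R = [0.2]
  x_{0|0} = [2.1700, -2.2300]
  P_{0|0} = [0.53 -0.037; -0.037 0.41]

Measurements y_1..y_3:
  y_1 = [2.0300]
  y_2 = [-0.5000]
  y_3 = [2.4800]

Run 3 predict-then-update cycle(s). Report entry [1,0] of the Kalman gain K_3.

K[1,0] = 0.8233

step 1: x^-=[1.8801, -2.2300]  P^-=[0.6173 0.0163; 0.0163 0.6100]  H_jac=[0.2621 0.2210]  S=[0.2741]  K=[0.6035; 0.5074]  nu=[2.9003]  x^+=[3.6304, -0.7584]  P^+=[0.5175 -0.0676; -0.0676 0.5394]
step 2: x^-=[3.5318, -0.7584]  P^-=[0.5990 0.0025; 0.0025 0.7394]  H_jac=[0.0581 0.2707]  S=[0.2563]  K=[0.1385; 0.7815]  nu=[-0.2885]  x^+=[3.4919, -0.9838]  P^+=[0.5941 -0.0252; -0.0252 0.5829]
step 3: x^-=[3.3640, -0.9838]  P^-=[0.6874 0.0505; 0.0505 0.7829]  H_jac=[0.0801 0.2738]  S=[0.2653]  K=[0.2596; 0.8233]  nu=[2.7645]  x^+=[4.0817, 1.2921]  P^+=[0.6695 -0.0062; -0.0062 0.6031]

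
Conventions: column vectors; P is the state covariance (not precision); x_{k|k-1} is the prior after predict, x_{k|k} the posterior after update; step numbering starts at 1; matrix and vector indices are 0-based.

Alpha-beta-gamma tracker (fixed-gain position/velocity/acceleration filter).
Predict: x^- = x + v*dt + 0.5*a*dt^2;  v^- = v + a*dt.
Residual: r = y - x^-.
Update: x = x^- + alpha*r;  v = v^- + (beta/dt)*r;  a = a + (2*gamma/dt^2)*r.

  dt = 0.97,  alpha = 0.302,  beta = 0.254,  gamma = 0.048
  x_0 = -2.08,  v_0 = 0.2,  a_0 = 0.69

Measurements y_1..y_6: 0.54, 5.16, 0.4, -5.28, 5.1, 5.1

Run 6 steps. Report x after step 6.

x_post = 4.6036

step 1: x_pred=-1.5614  r=2.1014  x^+=-0.9268  v^+=1.4196  a^+=0.9044
step 2: x_pred=0.8757  r=4.2843  x^+=2.1695  v^+=3.4187  a^+=1.3415
step 3: x_pred=6.1168  r=-5.7168  x^+=4.3903  v^+=3.2230  a^+=0.7582
step 4: x_pred=7.8734  r=-13.1534  x^+=3.9011  v^+=0.5142  a^+=-0.5838
step 5: x_pred=4.1252  r=0.9748  x^+=4.4196  v^+=0.2032  a^+=-0.4843
step 6: x_pred=4.3888  r=0.7112  x^+=4.6036  v^+=-0.0804  a^+=-0.4118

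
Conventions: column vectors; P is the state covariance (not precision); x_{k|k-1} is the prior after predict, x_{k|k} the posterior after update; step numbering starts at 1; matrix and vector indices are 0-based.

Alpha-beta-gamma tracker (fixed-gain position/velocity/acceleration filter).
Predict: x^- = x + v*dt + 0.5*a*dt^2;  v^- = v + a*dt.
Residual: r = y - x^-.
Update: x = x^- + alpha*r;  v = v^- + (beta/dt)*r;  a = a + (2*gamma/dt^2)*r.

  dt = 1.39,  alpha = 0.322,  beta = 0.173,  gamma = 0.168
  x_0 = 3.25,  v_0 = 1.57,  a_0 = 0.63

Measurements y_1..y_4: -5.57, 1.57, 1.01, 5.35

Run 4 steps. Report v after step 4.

step 1: x_pred=6.0409  r=-11.6109  x^+=2.3022  v^+=1.0006  a^+=-1.3892
step 2: x_pred=2.3510  r=-0.7810  x^+=2.0995  v^+=-1.0276  a^+=-1.5250
step 3: x_pred=-0.8020  r=1.8120  x^+=-0.2186  v^+=-2.9218  a^+=-1.2099
step 4: x_pred=-5.4487  r=10.7987  x^+=-1.9715  v^+=-3.2595  a^+=0.6680

v_post = -3.2595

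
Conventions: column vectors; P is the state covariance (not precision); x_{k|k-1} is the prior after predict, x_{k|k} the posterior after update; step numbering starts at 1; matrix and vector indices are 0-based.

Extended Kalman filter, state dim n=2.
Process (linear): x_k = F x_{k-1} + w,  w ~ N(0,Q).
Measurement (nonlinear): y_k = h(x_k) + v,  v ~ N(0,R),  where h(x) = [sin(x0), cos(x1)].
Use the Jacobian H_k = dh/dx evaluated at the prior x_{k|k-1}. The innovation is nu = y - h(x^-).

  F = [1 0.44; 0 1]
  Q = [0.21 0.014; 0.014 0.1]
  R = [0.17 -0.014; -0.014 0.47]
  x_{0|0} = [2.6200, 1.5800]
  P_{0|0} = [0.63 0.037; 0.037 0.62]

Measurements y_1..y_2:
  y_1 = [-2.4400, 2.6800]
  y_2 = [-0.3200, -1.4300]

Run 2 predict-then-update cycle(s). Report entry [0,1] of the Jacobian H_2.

step 1: x^-=[3.3152, 1.5800]  P^-=[0.9926 0.3238; 0.3238 0.7200]  H_jac=[-0.9850 0.0000; 0.0000 -1.0000]  S=[1.1330 0.3049; 0.3049 1.1899]  K=[-0.8482 -0.0548; -0.1275 -0.5724]  nu=[-2.2673, 2.6892]  x^+=[5.0910, 0.3297]  P^+=[0.1456 0.0139; 0.0139 0.2672]
step 2: x^-=[5.2361, 0.3297]  P^-=[0.4196 0.1455; 0.1455 0.3672]  H_jac=[0.5001 0.0000; 0.0000 -0.3238]  S=[0.2749 -0.0375; -0.0375 0.5085]  K=[0.7582 -0.0366; 0.2350 -0.2165]  nu=[0.5460, -2.3761]  x^+=[5.7370, 0.9724]  P^+=[0.2588 0.0860; 0.0860 0.3244]

H_jac[0,1] = 0.0000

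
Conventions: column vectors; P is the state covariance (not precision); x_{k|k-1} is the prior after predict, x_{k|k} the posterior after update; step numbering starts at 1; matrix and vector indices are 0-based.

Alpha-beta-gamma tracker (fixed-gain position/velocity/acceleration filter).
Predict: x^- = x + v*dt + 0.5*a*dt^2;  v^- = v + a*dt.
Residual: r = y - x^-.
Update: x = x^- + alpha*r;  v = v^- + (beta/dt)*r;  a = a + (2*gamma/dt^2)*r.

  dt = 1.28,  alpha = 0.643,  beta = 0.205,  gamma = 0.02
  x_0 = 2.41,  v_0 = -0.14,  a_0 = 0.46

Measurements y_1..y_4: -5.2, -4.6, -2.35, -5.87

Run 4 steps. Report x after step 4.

step 1: x_pred=2.6076  r=-7.8076  x^+=-2.4127  v^+=-0.8016  a^+=0.2694
step 2: x_pred=-3.2181  r=-1.3819  x^+=-4.1067  v^+=-0.6782  a^+=0.2356
step 3: x_pred=-4.7817  r=2.4317  x^+=-3.2181  v^+=0.0129  a^+=0.2950
step 4: x_pred=-2.9599  r=-2.9101  x^+=-4.8311  v^+=-0.0755  a^+=0.2240

x_post = -4.8311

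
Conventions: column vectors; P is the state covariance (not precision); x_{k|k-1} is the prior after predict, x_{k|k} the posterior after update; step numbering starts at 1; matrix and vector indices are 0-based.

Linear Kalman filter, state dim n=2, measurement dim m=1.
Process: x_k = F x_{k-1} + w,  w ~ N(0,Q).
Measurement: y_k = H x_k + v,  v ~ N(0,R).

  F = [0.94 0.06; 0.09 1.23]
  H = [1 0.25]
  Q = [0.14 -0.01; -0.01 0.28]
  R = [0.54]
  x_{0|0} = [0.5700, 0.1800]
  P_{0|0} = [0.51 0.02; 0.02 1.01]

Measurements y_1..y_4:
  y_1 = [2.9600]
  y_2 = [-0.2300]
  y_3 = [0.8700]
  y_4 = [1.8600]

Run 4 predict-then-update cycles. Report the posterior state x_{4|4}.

x_post = [1.0040, 1.6184]

step 1: x^-=[0.5466, 0.2727]  P^-=[0.5965 0.1309; 0.1309 1.8166]  S=[1.3155]  K=[0.4783; 0.4447]  nu=[2.3452]  x^+=[1.6684, 1.3157]  P^+=[0.2955 -0.1489; -0.1489 1.5564]
step 2: x^-=[1.6472, 1.7685]  P^-=[0.3899 -0.0431; -0.0431 2.6041]  S=[1.0711]  K=[0.3540; 0.5675]  nu=[-2.3194]  x^+=[0.8262, 0.4522]  P^+=[0.2557 -0.2583; -0.2583 2.2591]
step 3: x^-=[0.8038, 0.6306]  P^-=[0.3450 -0.1217; -0.1217 3.6427]  S=[1.0518]  K=[0.2990; 0.7501]  nu=[-0.0914]  x^+=[0.7765, 0.5620]  P^+=[0.2509 -0.3576; -0.3576 3.0508]
step 4: x^-=[0.7636, 0.7611]  P^-=[0.3323 -0.1791; -0.1791 4.8185]  S=[1.0840]  K=[0.2653; 0.9461]  nu=[0.9061]  x^+=[1.0040, 1.6184]  P^+=[0.2560 -0.4511; -0.4511 3.8482]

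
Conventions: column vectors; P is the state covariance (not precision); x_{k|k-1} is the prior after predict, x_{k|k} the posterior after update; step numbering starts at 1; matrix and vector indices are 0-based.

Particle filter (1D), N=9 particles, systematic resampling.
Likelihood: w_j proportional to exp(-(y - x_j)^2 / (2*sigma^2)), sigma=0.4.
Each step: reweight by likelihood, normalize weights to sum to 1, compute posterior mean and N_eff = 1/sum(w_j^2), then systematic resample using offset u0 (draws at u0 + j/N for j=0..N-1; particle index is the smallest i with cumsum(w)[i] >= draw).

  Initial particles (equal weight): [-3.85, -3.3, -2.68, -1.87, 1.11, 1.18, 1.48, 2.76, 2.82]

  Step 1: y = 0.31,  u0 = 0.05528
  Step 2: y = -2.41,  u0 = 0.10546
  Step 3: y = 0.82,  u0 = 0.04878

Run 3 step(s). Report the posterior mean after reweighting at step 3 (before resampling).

post_mean = 1.1168

step 1: w=[0.0000, 0.0000, 0.0000, 0.0000, 0.5566, 0.3863, 0.0571, 0.0000, 0.0000]  mean=1.1581  Neff=2.1630  idx=[4, 4, 4, 4, 4, 5, 5, 5, 6]
step 2: w=[0.1775, 0.1775, 0.1775, 0.1775, 0.1775, 0.0375, 0.0375, 0.0375, 0.0000]  mean=1.1179  Neff=6.1821  idx=[0, 1, 1, 2, 3, 3, 4, 4, 7]
step 3: w=[0.1128, 0.1128, 0.1128, 0.1128, 0.1128, 0.1128, 0.1128, 0.1128, 0.0978]  mean=1.1168  Neff=8.9839  idx=[0, 1, 2, 3, 4, 5, 6, 7, 8]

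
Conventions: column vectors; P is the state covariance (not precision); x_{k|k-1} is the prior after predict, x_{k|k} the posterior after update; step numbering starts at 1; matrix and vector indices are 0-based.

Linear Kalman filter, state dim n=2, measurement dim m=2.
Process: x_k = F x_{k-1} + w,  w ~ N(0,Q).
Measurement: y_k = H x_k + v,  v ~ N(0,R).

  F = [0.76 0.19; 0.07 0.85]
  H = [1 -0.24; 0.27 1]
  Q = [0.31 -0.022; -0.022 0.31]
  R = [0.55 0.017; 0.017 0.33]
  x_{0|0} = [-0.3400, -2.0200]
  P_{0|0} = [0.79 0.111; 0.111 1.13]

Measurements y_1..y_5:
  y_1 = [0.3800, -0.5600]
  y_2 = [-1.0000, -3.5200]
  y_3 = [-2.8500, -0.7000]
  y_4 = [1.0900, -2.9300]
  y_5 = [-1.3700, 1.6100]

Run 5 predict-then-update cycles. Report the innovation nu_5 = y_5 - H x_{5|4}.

step 1: x^-=[-0.6422, -1.7408]  P^-=[0.8392 0.2757; 0.2757 1.1435]  S=[1.3227 0.2270; 0.2270 1.6836]  K=[0.5458 0.2248; -0.1261 0.7404]  nu=[0.6044, 1.3542]  x^+=[-0.0079, -0.8143]  P^+=[0.3043 0.0013; 0.0013 0.2419]
step 2: x^-=[-0.1607, -0.6927]  P^-=[0.4949 0.0341; 0.0341 0.4864]  S=[1.0565 0.0658; 0.0658 0.8709]  K=[0.4508 0.1585; -0.1142 0.5777]  nu=[-1.0055, -2.7839]  x^+=[-1.0554, -2.1862]  P^+=[0.2489 -0.0072; -0.0072 0.1906]
step 3: x^-=[-1.2174, -1.9321]  P^-=[0.4586 0.0173; 0.0173 0.4481]  S=[1.0261 0.0494; 0.0494 0.8209]  K=[0.4359 0.1456; -0.1149 0.5585]  nu=[-2.0963, 1.5608]  x^+=[-1.9038, -0.8196]  P^+=[0.2400 -0.0093; -0.0093 0.1849]
step 4: x^-=[-1.6026, -0.8299]  P^-=[0.4526 0.0145; 0.0145 0.4436]  S=[1.0212 0.0463; 0.0463 0.8144]  K=[0.4333 0.1432; -0.1153 0.5561]  nu=[2.4934, -1.6674]  x^+=[-0.7610, -2.0445]  P^+=[0.2384 -0.0097; -0.0097 0.1842]
step 5: x^-=[-0.9668, -1.7911]  P^-=[0.4515 0.0140; 0.0140 0.4431]  S=[1.0203 0.0457; 0.0457 0.8135]  K=[0.4329 0.1428; -0.1154 0.5557]  nu=[-0.8331, 3.6621]  x^+=[-0.8046, 0.3402]  P^+=[0.2381 -0.0098; -0.0098 0.1841]

innov = [-0.8331, 3.6621]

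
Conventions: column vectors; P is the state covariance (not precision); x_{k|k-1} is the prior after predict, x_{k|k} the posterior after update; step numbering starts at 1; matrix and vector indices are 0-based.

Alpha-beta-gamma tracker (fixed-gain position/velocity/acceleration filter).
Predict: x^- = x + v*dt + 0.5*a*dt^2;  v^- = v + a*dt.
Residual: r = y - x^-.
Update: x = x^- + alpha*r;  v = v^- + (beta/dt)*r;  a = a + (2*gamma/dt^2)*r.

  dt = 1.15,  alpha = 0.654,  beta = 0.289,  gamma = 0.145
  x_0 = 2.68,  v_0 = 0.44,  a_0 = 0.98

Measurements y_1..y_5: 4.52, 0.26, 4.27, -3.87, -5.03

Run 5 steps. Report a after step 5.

step 1: x_pred=3.8340  r=0.6860  x^+=4.2827  v^+=1.7394  a^+=1.1304
step 2: x_pred=7.0304  r=-6.7704  x^+=2.6026  v^+=1.3379  a^+=-0.3542
step 3: x_pred=3.9070  r=0.3630  x^+=4.1444  v^+=1.0218  a^+=-0.2746
step 4: x_pred=5.1379  r=-9.0079  x^+=-0.7533  v^+=-1.5577  a^+=-2.2499
step 5: x_pred=-4.0324  r=-0.9976  x^+=-4.6848  v^+=-4.3958  a^+=-2.4686

a_post = -2.4686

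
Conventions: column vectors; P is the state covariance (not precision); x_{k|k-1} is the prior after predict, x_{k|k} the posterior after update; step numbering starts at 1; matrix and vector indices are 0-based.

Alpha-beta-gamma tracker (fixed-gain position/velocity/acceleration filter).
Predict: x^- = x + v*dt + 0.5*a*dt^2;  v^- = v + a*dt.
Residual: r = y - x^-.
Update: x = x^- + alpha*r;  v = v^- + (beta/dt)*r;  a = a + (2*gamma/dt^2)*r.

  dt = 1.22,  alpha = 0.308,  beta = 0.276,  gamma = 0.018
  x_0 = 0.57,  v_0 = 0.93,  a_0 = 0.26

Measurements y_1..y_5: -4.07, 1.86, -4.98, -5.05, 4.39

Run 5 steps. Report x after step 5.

x_post = -1.8172

step 1: x_pred=1.8981  r=-5.9681  x^+=0.0599  v^+=-0.1030  a^+=0.1156
step 2: x_pred=0.0204  r=1.8396  x^+=0.5870  v^+=0.4543  a^+=0.1601
step 3: x_pred=1.2604  r=-6.2404  x^+=-0.6616  v^+=-0.7621  a^+=0.0092
step 4: x_pred=-1.5845  r=-3.4655  x^+=-2.6519  v^+=-1.5348  a^+=-0.0746
step 5: x_pred=-4.5799  r=8.9699  x^+=-1.8172  v^+=0.4034  a^+=0.1423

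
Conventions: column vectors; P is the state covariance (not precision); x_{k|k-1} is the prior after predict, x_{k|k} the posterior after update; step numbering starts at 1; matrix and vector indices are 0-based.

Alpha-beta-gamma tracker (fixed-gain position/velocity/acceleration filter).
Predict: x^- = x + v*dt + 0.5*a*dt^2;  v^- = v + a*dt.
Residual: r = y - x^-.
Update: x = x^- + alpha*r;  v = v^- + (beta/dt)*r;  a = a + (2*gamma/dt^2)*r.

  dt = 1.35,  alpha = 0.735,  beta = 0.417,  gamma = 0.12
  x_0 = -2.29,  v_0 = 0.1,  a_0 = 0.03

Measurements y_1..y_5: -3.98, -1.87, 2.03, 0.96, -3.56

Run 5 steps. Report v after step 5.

v_post = -0.2789

step 1: x_pred=-2.1277  r=-1.8523  x^+=-3.4891  v^+=-0.4317  a^+=-0.2139
step 2: x_pred=-4.2668  r=2.3968  x^+=-2.5052  v^+=0.0199  a^+=0.1017
step 3: x_pred=-2.3856  r=4.4156  x^+=0.8599  v^+=1.5211  a^+=0.6832
step 4: x_pred=3.5359  r=-2.5759  x^+=1.6426  v^+=1.6477  a^+=0.3440
step 5: x_pred=4.1805  r=-7.7405  x^+=-1.5088  v^+=-0.2789  a^+=-0.6754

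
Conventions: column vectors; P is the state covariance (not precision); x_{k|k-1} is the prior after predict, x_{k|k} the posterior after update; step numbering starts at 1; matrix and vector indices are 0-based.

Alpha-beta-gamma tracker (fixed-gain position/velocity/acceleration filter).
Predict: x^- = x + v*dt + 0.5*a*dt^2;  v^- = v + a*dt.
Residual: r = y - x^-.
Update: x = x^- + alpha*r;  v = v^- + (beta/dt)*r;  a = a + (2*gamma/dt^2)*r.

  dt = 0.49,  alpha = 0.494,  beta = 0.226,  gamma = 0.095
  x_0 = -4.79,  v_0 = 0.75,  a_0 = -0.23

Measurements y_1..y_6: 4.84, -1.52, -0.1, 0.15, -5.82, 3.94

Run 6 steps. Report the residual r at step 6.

step 1: x_pred=-4.4501  r=9.2901  x^+=0.1392  v^+=4.9221  a^+=7.1216
step 2: x_pred=3.4060  r=-4.9260  x^+=0.9726  v^+=6.1397  a^+=3.2235
step 3: x_pred=4.3680  r=-4.4680  x^+=2.1608  v^+=5.6585  a^+=-0.3122
step 4: x_pred=4.8960  r=-4.7460  x^+=2.5515  v^+=3.3165  a^+=-4.0679
step 5: x_pred=3.6882  r=-9.5082  x^+=-1.0088  v^+=-3.0621  a^+=-11.5921
step 6: x_pred=-3.9009  r=7.8409  x^+=-0.0275  v^+=-5.1258  a^+=-5.3873

resid = 7.8409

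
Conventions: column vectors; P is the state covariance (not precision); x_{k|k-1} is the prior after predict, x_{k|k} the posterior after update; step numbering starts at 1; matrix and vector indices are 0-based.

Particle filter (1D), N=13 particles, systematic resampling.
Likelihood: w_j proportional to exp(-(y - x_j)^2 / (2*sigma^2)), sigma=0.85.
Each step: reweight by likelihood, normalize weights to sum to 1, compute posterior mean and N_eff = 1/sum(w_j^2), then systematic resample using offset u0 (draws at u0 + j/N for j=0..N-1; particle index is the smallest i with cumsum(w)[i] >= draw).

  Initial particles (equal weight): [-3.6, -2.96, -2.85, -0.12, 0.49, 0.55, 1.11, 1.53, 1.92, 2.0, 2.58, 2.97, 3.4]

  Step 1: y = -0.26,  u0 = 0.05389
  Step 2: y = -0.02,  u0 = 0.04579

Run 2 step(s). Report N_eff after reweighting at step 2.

N_eff = 11.7637

step 1: w=[0.0002, 0.0023, 0.0035, 0.3563, 0.2447, 0.2294, 0.0986, 0.0393, 0.0135, 0.0105, 0.0014, 0.0003, 0.0000]  mean=0.4069  Neff=3.9829  idx=[3, 3, 3, 3, 3, 4, 4, 4, 5, 5, 5, 6, 8]
step 2: w=[0.0959, 0.0959, 0.0959, 0.0959, 0.0959, 0.0807, 0.0807, 0.0807, 0.0771, 0.0771, 0.0771, 0.0399, 0.0071]  mean=0.2463  Neff=11.7637  idx=[0, 1, 2, 2, 3, 4, 5, 6, 7, 8, 9, 10, 11]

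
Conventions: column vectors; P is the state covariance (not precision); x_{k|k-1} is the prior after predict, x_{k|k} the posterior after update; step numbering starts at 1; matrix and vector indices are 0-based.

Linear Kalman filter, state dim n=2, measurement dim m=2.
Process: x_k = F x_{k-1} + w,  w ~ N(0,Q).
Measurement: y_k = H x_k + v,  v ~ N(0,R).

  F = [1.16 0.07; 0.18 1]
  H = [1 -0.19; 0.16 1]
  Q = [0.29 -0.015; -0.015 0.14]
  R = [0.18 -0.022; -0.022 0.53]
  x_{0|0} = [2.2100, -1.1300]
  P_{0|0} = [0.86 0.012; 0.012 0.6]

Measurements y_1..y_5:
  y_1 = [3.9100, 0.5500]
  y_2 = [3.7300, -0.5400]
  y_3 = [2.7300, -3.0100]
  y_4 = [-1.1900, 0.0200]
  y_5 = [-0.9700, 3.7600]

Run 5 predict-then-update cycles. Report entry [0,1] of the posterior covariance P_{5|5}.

step 1: x^-=[2.4845, -0.7322]  P^-=[1.4521 0.2206; 0.2206 0.7722]  S=[1.5761 0.2776; 0.2776 1.4100]  K=[0.8682 0.1504; -0.0559 0.5837]  nu=[1.2864, 0.8847]  x^+=[3.7344, -0.2877]  P^+=[0.1596 0.0350; 0.0350 0.3050]
step 2: x^-=[4.3118, 0.3845]  P^-=[0.5120 0.0808; 0.0808 0.4628]  S=[0.6780 0.0503; 0.0503 1.0317]  K=[0.7234 0.1224; -0.0449 0.4633]  nu=[-0.5087, -1.6144]  x^+=[3.7461, -0.3405]  P^+=[0.1328 0.0277; 0.0277 0.2421]
step 3: x^-=[4.3217, 0.3338]  P^-=[0.4744 0.0622; 0.0622 0.3964]  S=[0.6451 0.0389; 0.0389 0.9584]  K=[0.7101 0.1153; -0.0460 0.4258]  nu=[-1.5283, -4.0352]  x^+=[2.7713, -1.3141]  P^+=[0.1300 0.0247; 0.0247 0.2227]
step 4: x^-=[3.1227, -0.8153]  P^-=[0.4700 0.0567; 0.0567 0.3758]  S=[0.6420 0.0367; 0.0367 0.9360]  K=[0.7088 0.1131; -0.0466 0.4130]  nu=[-4.4676, 0.3357]  x^+=[-0.0060, -0.4685]  P^+=[0.1296 0.0236; 0.0236 0.2162]
step 5: x^-=[-0.0398, -0.4695]  P^-=[0.4693 0.0549; 0.0549 0.3689]  S=[0.6417 0.0362; 0.0362 0.9284]  K=[0.7087 0.1123; -0.0468 0.4086]  nu=[-1.0194, 4.2359]  x^+=[-0.2864, 1.3088]  P^+=[0.1295 0.0232; 0.0232 0.2139]

P_post[0,1] = 0.0232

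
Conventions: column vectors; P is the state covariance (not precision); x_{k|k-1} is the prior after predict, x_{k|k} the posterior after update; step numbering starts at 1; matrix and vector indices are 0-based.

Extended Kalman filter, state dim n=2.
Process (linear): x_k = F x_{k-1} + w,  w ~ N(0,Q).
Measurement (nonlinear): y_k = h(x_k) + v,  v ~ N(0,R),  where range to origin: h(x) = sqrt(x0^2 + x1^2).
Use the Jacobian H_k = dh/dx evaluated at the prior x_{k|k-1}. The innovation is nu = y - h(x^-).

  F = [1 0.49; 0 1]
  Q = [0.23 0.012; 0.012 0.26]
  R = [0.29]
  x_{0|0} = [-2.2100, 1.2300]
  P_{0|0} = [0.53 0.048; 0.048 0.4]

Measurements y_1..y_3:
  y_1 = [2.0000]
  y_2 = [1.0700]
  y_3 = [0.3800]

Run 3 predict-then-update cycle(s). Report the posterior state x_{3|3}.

x_post = [-0.7300, 0.4499]

step 1: x^-=[-1.6073, 1.2300]  P^-=[0.9031 0.2560; 0.2560 0.6600]  H_jac=[-0.7941 0.6077]  S=[0.8562]  K=[-0.6559; 0.2310]  nu=[-0.0239]  x^+=[-1.5916, 1.2245]  P^+=[0.5347 0.3857; 0.3857 0.6143]
step 2: x^-=[-0.9916, 1.2245]  P^-=[1.2902 0.6987; 0.6987 0.8743]  H_jac=[-0.6293 0.7771]  S=[0.6456]  K=[-0.4167; 0.3713]  nu=[-0.5056]  x^+=[-0.7809, 1.0367]  P^+=[1.1782 0.7986; 0.7986 0.7853]
step 3: x^-=[-0.2729, 1.0367]  P^-=[2.3794 1.1954; 1.1954 1.0453]  H_jac=[-0.2546 0.9670]  S=[0.8331]  K=[0.6605; 0.8480]  nu=[-0.6921]  x^+=[-0.7300, 0.4499]  P^+=[2.0159 0.7288; 0.7288 0.4462]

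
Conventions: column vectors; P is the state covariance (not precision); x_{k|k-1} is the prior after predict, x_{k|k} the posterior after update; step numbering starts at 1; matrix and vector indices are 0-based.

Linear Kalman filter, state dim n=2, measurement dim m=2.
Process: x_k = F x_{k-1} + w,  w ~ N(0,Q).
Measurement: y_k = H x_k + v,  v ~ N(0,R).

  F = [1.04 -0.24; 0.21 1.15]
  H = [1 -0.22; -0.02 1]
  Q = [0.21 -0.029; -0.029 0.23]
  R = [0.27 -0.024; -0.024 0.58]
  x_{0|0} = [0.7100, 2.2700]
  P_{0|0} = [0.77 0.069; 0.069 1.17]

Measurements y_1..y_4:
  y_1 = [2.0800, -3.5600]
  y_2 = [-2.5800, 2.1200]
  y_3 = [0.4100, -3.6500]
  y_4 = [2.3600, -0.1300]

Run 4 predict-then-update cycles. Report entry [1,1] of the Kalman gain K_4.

K[1,1] = 0.5118

step 1: x^-=[0.1936, 2.7596]  P^-=[1.0758 -0.1047; -0.1047 1.8446]  S=[1.4811 -0.5565; -0.5565 2.4292]  K=[0.7904 0.1291; -0.0646 0.7454]  nu=[2.4935, -6.3157]  x^+=[1.3490, -2.1093]  P^+=[0.2236 0.0604; 0.0604 0.4351]
step 2: x^-=[1.9092, -2.1424]  P^-=[0.4468 -0.0311; -0.0311 0.8444]  S=[0.7713 -0.2499; -0.2499 1.4259]  K=[0.6139 0.0795; -0.0945 0.5761]  nu=[-4.9605, 4.3005]  x^+=[-0.7938, 0.8039]  P^+=[0.1715 0.0348; 0.0348 0.3371]
step 3: x^-=[-1.0185, 0.7577]  P^-=[0.3975 -0.0447; -0.0447 0.7002]  S=[0.7211 -0.2309; -0.2309 1.2822]  K=[0.5855 0.0644; -0.1067 0.5276]  nu=[1.5952, -4.4281]  x^+=[-0.3695, -1.7487]  P^+=[0.1624 0.0265; 0.0265 0.3091]
step 4: x^-=[0.0354, -2.0886]  P^-=[0.3902 -0.0484; -0.0484 0.6588]  S=[0.7134 -0.2254; -0.2254 1.2409]  K=[0.5809 0.0602; -0.1094 0.5118]  nu=[1.8651, 1.9593]  x^+=[1.2368, -1.2898]  P^+=[0.1607 0.0242; 0.0242 0.3000]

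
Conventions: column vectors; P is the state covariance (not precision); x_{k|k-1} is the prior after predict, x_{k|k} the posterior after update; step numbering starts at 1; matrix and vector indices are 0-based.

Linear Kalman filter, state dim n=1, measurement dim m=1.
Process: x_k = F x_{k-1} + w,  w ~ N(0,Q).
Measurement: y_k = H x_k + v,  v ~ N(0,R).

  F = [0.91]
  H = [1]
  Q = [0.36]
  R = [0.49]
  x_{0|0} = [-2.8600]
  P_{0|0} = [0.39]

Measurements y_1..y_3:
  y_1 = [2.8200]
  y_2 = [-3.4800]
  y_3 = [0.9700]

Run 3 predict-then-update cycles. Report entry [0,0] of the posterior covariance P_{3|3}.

P_post[0,0] = 0.2662

step 1: x^-=[-2.6026]  P^-=[0.6830]  S=[1.1730]  K=[0.5823]  nu=[5.4226]  x^+=[0.5547]  P^+=[0.2853]
step 2: x^-=[0.5048]  P^-=[0.5963]  S=[1.0863]  K=[0.5489]  nu=[-3.9848]  x^+=[-1.6825]  P^+=[0.2690]
step 3: x^-=[-1.5311]  P^-=[0.5827]  S=[1.0727]  K=[0.5432]  nu=[2.5011]  x^+=[-0.1724]  P^+=[0.2662]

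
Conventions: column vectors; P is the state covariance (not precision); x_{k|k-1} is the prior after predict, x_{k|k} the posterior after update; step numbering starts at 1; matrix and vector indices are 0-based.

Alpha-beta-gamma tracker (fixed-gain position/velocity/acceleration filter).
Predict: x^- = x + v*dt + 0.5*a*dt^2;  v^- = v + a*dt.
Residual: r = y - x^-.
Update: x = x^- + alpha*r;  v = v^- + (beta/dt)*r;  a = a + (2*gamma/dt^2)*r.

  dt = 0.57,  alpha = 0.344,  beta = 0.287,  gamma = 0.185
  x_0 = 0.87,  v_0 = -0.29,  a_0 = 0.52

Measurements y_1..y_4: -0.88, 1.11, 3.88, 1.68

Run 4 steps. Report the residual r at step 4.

step 1: x_pred=0.7892  r=-1.6692  x^+=0.2150  v^+=-0.8340  a^+=-1.3809
step 2: x_pred=-0.4847  r=1.5947  x^+=0.0638  v^+=-0.8182  a^+=0.4352
step 3: x_pred=-0.3318  r=4.2118  x^+=1.1171  v^+=1.5506  a^+=5.2317
step 4: x_pred=2.8508  r=-1.1708  x^+=2.4480  v^+=3.9432  a^+=3.8984

resid = -1.1708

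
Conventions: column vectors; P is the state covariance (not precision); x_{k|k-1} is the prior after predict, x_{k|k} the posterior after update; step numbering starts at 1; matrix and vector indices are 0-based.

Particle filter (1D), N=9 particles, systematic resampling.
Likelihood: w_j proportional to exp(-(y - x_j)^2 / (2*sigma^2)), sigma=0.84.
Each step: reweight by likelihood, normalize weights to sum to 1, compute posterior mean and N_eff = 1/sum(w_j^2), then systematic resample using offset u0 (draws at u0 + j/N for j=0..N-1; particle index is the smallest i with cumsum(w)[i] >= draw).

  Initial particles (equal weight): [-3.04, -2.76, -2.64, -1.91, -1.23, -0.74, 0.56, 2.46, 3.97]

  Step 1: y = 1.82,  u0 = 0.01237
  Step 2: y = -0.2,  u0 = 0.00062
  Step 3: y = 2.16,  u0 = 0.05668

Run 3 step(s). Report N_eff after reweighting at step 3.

step 1: w=[0.0000, 0.0000, 0.0000, 0.0000, 0.0012, 0.0086, 0.2895, 0.6670, 0.0337]  mean=1.9287  Neff=1.8872  idx=[6, 6, 6, 7, 7, 7, 7, 7, 7]
step 2: w=[0.3268, 0.3268, 0.3268, 0.0033, 0.0033, 0.0033, 0.0033, 0.0033, 0.0033]  mean=0.5973  Neff=3.1206  idx=[0, 0, 0, 1, 1, 1, 2, 2, 2]
step 3: w=[0.1111, 0.1111, 0.1111, 0.1111, 0.1111, 0.1111, 0.1111, 0.1111, 0.1111]  mean=0.5600  Neff=9.0000  idx=[0, 1, 2, 3, 4, 5, 6, 7, 8]

N_eff = 9.0000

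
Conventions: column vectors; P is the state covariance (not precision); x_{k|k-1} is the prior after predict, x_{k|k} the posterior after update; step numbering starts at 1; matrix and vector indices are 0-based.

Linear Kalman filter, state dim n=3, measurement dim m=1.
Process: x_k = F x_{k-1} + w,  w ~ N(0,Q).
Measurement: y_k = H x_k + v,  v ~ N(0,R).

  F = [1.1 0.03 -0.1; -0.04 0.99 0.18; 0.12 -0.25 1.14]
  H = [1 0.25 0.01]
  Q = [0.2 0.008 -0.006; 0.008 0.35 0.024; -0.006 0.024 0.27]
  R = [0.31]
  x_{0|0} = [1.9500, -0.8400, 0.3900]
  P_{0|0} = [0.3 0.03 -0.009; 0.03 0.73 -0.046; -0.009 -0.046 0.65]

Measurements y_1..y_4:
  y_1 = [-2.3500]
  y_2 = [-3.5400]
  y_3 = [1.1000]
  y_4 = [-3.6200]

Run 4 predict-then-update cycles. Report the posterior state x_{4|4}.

x_post = [-2.1707, -1.2470, 3.4747]

step 1: x^-=[2.0808, -0.8394, 0.8886]  P^-=[0.5744 0.0399 -0.0680; 0.0399 1.0684 -0.0705; -0.0680 -0.0705 1.1866]  S=[0.9695]  K=[0.6020; 0.3159; -0.0761]  nu=[-4.2298]  x^+=[-0.4657, -2.1757, 1.2105]  P^+=[0.2230 -0.1445 -0.0236; -0.1445 0.9716 -0.0472; -0.0236 -0.0472 1.1810]
step 2: x^-=[-0.6986, -1.9174, 1.8680]  P^-=[0.4784 -0.1517 -0.1114; -0.1517 1.3359 -0.0444; -0.1114 -0.0444 1.8979]  S=[0.7938]  K=[0.5535; 0.2290; -0.1304]  nu=[-2.3807]  x^+=[-2.0164, -2.4626, 2.1784]  P^+=[0.2352 -0.2524 -0.0541; -0.2524 1.2942 -0.0207; -0.0541 -0.0207 1.8844]
step 3: x^-=[-2.5098, -1.9652, 2.8570]  P^-=[0.5000 -0.2813 -0.1994; -0.2813 1.6933 0.0356; -0.1994 0.0356 2.8154]  S=[0.7716]  K=[0.5542; 0.1845; -0.2104]  nu=[4.0725]  x^+=[-0.2526, -1.2140, 2.0002]  P^+=[0.2630 -0.3602 -0.1094; -0.3602 1.6671 0.0656; -0.1094 0.0656 2.7812]
step 4: x^-=[-0.5143, -0.8317, 2.5535]  P^-=[0.5474 -0.4242 -0.3351; -0.4242 2.1279 0.2081; -0.3351 0.2081 3.9468]  S=[0.7730]  K=[0.5666; 0.1421; -0.3151]  nu=[-2.9233]  x^+=[-2.1707, -1.2470, 3.4747]  P^+=[0.2992 -0.4865 -0.1971; -0.4865 2.1123 0.2427; -0.1971 0.2427 3.8700]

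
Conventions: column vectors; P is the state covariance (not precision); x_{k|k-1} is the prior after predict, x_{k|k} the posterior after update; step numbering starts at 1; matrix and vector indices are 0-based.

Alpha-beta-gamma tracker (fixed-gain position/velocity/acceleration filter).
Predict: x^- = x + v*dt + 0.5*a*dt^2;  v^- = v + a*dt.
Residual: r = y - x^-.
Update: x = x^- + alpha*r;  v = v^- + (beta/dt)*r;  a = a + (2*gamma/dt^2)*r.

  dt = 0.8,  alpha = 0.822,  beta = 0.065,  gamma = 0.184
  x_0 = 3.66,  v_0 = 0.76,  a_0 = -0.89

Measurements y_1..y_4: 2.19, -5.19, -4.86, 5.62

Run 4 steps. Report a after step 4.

a_post = 5.8432

step 1: x_pred=3.9832  r=-1.7932  x^+=2.5092  v^+=-0.0977  a^+=-1.9211
step 2: x_pred=1.8163  r=-7.0063  x^+=-3.9429  v^+=-2.2038  a^+=-5.9497
step 3: x_pred=-7.6099  r=2.7499  x^+=-5.3495  v^+=-6.7402  a^+=-4.3685
step 4: x_pred=-12.1395  r=17.7595  x^+=2.4588  v^+=-8.7920  a^+=5.8432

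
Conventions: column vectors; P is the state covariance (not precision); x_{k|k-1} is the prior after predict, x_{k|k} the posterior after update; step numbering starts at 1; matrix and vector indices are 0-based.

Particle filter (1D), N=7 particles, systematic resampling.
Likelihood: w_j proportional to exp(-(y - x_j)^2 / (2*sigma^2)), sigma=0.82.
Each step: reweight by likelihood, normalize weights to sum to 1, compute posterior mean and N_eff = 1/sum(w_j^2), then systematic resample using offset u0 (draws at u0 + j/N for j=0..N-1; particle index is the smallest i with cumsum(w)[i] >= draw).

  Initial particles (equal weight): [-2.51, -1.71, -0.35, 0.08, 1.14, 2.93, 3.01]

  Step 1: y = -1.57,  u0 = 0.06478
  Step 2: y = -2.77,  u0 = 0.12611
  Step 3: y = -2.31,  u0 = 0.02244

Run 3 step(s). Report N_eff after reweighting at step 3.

step 1: w=[0.2630, 0.5001, 0.1678, 0.0670, 0.0022, 0.0000, 0.0000]  mean=-1.5662  Neff=2.8419  idx=[0, 0, 1, 1, 1, 2, 2]
step 2: w=[0.2945, 0.2945, 0.1343, 0.1343, 0.1343, 0.0040, 0.0040]  mean=-2.1705  Neff=4.3923  idx=[0, 0, 1, 1, 2, 3, 4]
step 3: w=[0.1571, 0.1571, 0.1571, 0.1571, 0.1238, 0.1238, 0.1238]  mean=-2.2128  Neff=6.9082  idx=[0, 1, 1, 2, 3, 4, 6]

N_eff = 6.9082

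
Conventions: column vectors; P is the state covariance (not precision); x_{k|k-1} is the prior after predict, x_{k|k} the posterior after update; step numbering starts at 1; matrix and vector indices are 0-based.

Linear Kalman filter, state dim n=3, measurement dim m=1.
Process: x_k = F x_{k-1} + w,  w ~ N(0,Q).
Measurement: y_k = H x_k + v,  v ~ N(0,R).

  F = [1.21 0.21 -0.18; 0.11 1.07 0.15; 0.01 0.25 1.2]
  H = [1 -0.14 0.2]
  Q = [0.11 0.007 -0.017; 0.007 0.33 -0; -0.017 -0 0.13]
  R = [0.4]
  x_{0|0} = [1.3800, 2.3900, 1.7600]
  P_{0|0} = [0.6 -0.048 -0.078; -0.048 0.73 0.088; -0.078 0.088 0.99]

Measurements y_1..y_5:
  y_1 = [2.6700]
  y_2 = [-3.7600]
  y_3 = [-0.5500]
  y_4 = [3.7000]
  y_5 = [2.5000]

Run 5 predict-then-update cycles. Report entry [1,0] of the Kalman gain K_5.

step 1: x^-=[1.8549, 2.9731, 2.7233]  P^-=[1.0557 0.1341 -0.2948; 0.1341 1.2097 0.4782; -0.2948 0.4782 1.6520]  S=[1.3632]  K=[0.7174; 0.0443; -0.0230]  nu=[0.6867]  x^+=[2.3475, 3.0035, 2.7075]  P^+=[0.3541 0.0908 -0.2723; 0.0908 1.2070 0.4796; -0.2723 0.4796 1.6513]
step 2: x^-=[2.9839, 3.8781, 4.0234]  P^-=[0.8637 0.2791 -0.5740; 0.2791 1.9197 1.2214; -0.5740 1.2214 2.8649]  S=[1.0398]  K=[0.6827; 0.2449; -0.1654]  nu=[-7.0056]  x^+=[-1.7986, 2.1625, 5.1822]  P^+=[0.3791 0.1053 -0.4566; 0.1053 1.8573 1.2635; -0.4566 1.2635 2.8365]
step 3: x^-=[-2.6550, 2.8933, 6.7412]  P^-=[0.9958 0.2596 -0.8961; 0.2596 2.9401 2.6206; -0.8961 2.6206 5.0783]  S=[1.0786]  K=[0.7233; 0.3450; -0.2293]  nu=[1.1618]  x^+=[-1.8146, 3.2941, 6.4748]  P^+=[0.4314 -0.0095 -0.7172; -0.0095 2.8118 2.7059; -0.7172 2.7059 5.0216]
step 4: x^-=[-2.6694, 4.2963, 8.5752]  P^-=[1.1314 -0.0038 -1.4317; -0.0038 4.5101 5.1362; -1.4317 5.1362 9.1432]  S=[1.1262]  K=[0.7508; 0.3481; -0.2860]  nu=[5.2559]  x^+=[1.2766, 6.1258, 7.0718]  P^+=[0.4965 -0.2981 -1.1899; -0.2981 4.3736 5.2484; -1.1899 5.2484 9.0510]
step 5: x^-=[1.5581, 7.7557, 10.0303]  P^-=[1.2931 -0.6193 -2.4663; -0.6193 7.1223 9.5652; -2.4663 9.5652 16.5558]  S=[1.1462]  K=[0.7735; 0.2588; -0.4312]  nu=[0.0216]  x^+=[1.5748, 7.7613, 10.0210]  P^+=[0.6074 -0.8487 -2.0840; -0.8487 7.0456 9.6931; -2.0840 9.6931 16.3427]

K[1,0] = 0.2588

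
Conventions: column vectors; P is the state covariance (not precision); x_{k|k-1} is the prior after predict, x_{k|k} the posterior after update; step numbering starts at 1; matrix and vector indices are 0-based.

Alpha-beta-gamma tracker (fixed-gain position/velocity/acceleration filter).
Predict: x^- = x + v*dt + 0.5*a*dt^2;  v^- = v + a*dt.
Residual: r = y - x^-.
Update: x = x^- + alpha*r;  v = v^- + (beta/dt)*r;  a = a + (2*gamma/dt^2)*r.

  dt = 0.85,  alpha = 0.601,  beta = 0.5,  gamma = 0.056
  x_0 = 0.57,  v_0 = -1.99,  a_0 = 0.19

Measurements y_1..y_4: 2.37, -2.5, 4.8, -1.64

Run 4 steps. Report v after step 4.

step 1: x_pred=-1.0529  r=3.4229  x^+=1.0043  v^+=0.1849  a^+=0.7206
step 2: x_pred=1.4218  r=-3.9218  x^+=-0.9352  v^+=-1.5095  a^+=0.1127
step 3: x_pred=-2.1776  r=6.9776  x^+=2.0160  v^+=2.6907  a^+=1.1943
step 4: x_pred=4.7345  r=-6.3745  x^+=0.9034  v^+=-0.0438  a^+=0.2061

v_post = -0.0438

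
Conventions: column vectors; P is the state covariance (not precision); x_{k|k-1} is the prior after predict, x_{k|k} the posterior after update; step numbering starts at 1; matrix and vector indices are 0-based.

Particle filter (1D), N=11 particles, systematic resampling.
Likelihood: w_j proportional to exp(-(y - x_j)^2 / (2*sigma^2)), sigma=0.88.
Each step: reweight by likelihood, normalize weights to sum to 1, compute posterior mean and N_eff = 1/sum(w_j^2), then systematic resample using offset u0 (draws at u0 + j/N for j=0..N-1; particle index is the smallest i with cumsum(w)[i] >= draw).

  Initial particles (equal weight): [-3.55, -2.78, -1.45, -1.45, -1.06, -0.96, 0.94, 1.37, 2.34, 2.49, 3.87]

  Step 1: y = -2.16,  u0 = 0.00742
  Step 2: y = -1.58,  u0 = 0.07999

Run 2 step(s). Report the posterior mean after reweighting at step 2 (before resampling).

post_mean = -1.5823

step 1: w=[0.0853, 0.2317, 0.2145, 0.2145, 0.1360, 0.1172, 0.0006, 0.0001, 0.0000, 0.0000, 0.0000]  mean=-1.8252  Neff=5.3980  idx=[0, 1, 1, 1, 2, 2, 3, 3, 3, 4, 5]
step 2: w=[0.0104, 0.0504, 0.0504, 0.0504, 0.1263, 0.1263, 0.1263, 0.1263, 0.1263, 0.1072, 0.0996]  mean=-1.5823  Neff=9.1811  idx=[2, 4, 4, 5, 6, 6, 7, 8, 9, 9, 10]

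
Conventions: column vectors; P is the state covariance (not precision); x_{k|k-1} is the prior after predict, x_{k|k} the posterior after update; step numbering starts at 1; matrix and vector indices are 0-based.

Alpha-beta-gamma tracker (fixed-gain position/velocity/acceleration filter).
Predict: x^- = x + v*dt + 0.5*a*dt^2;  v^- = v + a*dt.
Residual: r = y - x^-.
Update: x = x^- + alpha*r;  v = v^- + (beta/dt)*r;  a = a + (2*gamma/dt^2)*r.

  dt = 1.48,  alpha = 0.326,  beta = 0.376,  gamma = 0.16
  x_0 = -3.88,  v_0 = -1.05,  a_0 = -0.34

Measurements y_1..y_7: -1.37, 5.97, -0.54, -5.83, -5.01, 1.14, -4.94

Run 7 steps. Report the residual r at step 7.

resid = 9.0197

step 1: x_pred=-5.8064  r=4.4364  x^+=-4.3601  v^+=-0.4261  a^+=0.3081
step 2: x_pred=-4.6533  r=10.6233  x^+=-1.1901  v^+=2.7288  a^+=1.8601
step 3: x_pred=4.8857  r=-5.4257  x^+=3.1169  v^+=4.1033  a^+=1.0675
step 4: x_pred=10.3589  r=-16.1889  x^+=5.0813  v^+=1.5703  a^+=-1.2976
step 5: x_pred=5.9842  r=-10.9942  x^+=2.4001  v^+=-3.1433  a^+=-2.9038
step 6: x_pred=-5.4322  r=6.5722  x^+=-3.2897  v^+=-5.7712  a^+=-1.9436
step 7: x_pred=-13.9597  r=9.0197  x^+=-11.0193  v^+=-6.3563  a^+=-0.6259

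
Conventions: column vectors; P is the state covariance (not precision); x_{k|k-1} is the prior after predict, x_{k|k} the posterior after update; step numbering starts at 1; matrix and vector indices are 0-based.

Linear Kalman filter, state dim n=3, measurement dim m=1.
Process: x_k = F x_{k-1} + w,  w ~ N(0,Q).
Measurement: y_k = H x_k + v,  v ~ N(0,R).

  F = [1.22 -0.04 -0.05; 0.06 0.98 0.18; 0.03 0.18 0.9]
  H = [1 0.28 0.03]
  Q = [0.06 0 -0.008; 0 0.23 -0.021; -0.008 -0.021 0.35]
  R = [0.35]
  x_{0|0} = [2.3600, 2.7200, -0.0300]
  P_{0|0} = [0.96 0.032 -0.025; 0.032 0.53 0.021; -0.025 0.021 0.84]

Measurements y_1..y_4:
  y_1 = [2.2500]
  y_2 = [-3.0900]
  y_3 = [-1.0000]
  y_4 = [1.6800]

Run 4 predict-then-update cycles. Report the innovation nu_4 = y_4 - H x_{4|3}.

innov = [3.2486]

step 1: x^-=[2.7719, 2.8018, 0.5334]  P^-=[1.4918 0.0735 -0.0358; 0.0735 0.7803 0.2293; -0.0358 0.2293 1.0542]  S=[1.9468]  K=[0.7763; 0.1535; 0.0308]  nu=[-1.3224]  x^+=[1.7453, 2.5988, 0.4927]  P^+=[0.3186 -0.1585 -0.0824; -0.1585 0.7344 0.2201; -0.0824 0.2201 1.0524]
step 2: x^-=[2.0007, 2.7402, 0.9635]  P^-=[0.5644 -0.2343 -0.1839; -0.2343 1.0278 0.4696; -0.1839 0.4696 1.2917]  S=[0.8618]  K=[0.5724; 0.0784; -0.0158]  nu=[-5.8868]  x^+=[-1.3688, 2.2785, 1.0567]  P^+=[0.2820 -0.2730 -0.1761; -0.2730 1.0225 0.4707; -0.1761 0.4707 1.2914]
step 3: x^-=[-1.8139, 2.3410, 1.3201]  P^-=[0.5347 -0.4214 -0.3370; -0.4214 1.3850 0.7780; -0.3370 0.7780 1.5695]  S=[0.7516]  K=[0.5410; -0.0136; -0.0959]  nu=[0.1188]  x^+=[-1.7496, 2.3394, 1.3087]  P^+=[0.3147 -0.4158 -0.2980; -0.4158 1.3849 0.7771; -0.2980 0.7771 1.5626]
step 4: x^-=[-2.2935, 2.4232, 1.5464]  P^-=[0.6146 -0.6497 -0.5293; -0.6497 1.8306 1.1531; -0.5293 1.1531 1.8920]  S=[0.7336]  K=[0.5682; -0.1398; -0.2041]  nu=[3.2486]  x^+=[-0.4478, 1.9691, 0.8835]  P^+=[0.3778 -0.5915 -0.4443; -0.5915 1.8163 1.1322; -0.4443 1.1322 1.8615]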